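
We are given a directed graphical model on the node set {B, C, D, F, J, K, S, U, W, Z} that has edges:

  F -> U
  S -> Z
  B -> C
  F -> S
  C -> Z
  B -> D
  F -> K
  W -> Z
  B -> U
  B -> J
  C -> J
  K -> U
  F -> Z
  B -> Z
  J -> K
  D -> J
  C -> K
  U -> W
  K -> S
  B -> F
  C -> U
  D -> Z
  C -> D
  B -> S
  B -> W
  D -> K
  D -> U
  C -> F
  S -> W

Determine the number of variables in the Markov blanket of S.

Parents of S: B, F, K.
S's children: W, Z.
Parents of each child, excluding S:
  W: B, U
  Z: B, C, D, F, W
MB(S) = {B, C, D, F, K, U, W, Z}, which has 8 nodes.

8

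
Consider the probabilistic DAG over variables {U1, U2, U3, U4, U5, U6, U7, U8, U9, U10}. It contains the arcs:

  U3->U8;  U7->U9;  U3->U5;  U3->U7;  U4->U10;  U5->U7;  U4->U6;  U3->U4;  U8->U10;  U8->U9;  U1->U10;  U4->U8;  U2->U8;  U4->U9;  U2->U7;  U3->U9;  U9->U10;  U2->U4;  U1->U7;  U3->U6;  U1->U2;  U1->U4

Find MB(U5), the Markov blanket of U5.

Parents of U5: U3.
U5 has child U7.
Other parents of U5's children:
  U7: U1, U2, U3
MB(U5) = {U1, U2, U3, U7}.

{U1, U2, U3, U7}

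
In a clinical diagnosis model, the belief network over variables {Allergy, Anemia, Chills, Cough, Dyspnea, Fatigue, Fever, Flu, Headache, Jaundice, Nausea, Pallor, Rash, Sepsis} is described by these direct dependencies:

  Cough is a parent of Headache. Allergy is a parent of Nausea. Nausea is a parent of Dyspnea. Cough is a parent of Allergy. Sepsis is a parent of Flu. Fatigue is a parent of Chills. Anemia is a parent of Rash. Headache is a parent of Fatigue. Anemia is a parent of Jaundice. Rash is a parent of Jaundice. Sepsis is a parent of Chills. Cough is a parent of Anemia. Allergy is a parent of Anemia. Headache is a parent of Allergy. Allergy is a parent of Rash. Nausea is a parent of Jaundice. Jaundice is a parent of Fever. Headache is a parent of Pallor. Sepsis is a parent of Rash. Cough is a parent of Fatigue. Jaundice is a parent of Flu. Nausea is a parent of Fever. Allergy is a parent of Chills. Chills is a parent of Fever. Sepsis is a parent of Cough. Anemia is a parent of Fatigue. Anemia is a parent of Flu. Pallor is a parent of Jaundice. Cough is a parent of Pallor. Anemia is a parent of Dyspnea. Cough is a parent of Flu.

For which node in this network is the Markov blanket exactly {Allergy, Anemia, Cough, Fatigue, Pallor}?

Headache

The target node must have every member of {Allergy, Anemia, Cough, Fatigue, Pallor} as a parent, child, or co-parent, and no others.
Parents of Headache: Cough; children: Allergy, Fatigue, Pallor; co-parents: Anemia, Cough.
These exactly cover the given set, so the node is Headache.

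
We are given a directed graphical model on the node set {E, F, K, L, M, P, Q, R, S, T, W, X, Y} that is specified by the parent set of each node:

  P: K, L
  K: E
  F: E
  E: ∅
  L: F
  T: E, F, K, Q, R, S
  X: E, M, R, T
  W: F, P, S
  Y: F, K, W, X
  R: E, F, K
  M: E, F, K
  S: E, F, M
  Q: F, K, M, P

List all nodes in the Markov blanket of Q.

Recall MB(v) = parents ∪ children ∪ spouses, where spouses are the other parents of v's children.
Q has child T.
Parents of Q: F, K, M, P.
For each child, the remaining parents (spouses of Q):
  parents(T) \ {Q} = {E, F, K, R, S}.
MB(Q) = {E, F, K, M, P, R, S, T}.

{E, F, K, M, P, R, S, T}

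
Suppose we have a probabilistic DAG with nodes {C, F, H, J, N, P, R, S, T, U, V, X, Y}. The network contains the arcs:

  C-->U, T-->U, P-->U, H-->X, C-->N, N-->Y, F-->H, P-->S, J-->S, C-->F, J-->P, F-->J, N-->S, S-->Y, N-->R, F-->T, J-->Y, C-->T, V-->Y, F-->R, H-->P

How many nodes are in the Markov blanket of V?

4

Pa(V) = {}.
Children of V: Y.
Parents of each child, excluding V:
  Y also has parents J, N, S.
MB(V) = {J, N, S, Y}, which has 4 nodes.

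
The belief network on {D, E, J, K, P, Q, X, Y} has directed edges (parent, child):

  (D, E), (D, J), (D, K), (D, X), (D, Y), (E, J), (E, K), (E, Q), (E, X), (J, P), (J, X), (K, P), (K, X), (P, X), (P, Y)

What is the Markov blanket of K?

{D, E, J, P, X}

By definition, MB(K) is built from K's parents, K's children, and the co-parents of K.
K's children: P, X.
K has parents D, E.
Co-parents of K (other parents of its children):
  P: J
  X: D, E, J, P
Taking the union gives {D, E, J, P, X}.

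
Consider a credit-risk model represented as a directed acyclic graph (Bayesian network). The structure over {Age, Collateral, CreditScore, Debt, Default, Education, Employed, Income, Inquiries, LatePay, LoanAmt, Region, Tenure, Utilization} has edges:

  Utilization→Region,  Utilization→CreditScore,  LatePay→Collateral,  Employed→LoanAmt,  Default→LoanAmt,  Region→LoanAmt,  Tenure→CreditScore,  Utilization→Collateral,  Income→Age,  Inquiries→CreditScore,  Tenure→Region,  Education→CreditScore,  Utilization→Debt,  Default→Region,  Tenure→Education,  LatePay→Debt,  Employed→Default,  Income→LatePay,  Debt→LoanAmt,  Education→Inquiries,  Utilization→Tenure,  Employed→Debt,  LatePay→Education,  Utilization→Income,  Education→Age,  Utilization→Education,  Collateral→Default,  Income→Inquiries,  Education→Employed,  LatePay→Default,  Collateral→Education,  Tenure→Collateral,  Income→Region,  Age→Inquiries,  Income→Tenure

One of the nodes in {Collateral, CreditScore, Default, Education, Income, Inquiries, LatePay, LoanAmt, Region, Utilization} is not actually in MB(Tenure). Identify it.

Tenure's parents: Income, Utilization.
Tenure's children: Collateral, CreditScore, Education, Region.
Co-parents of Tenure (other parents of its children):
  parents(Collateral) \ {Tenure} = {LatePay, Utilization}.
  Education's other parents are Collateral, LatePay, Utilization.
  parents(CreditScore) \ {Tenure} = {Education, Inquiries, Utilization}.
  Region's other parents are Default, Income, Utilization.
MB(Tenure) = {Collateral, CreditScore, Default, Education, Income, Inquiries, LatePay, Region, Utilization}.
LoanAmt is neither a parent, child, nor co-parent of Tenure, so it does not belong.

LoanAmt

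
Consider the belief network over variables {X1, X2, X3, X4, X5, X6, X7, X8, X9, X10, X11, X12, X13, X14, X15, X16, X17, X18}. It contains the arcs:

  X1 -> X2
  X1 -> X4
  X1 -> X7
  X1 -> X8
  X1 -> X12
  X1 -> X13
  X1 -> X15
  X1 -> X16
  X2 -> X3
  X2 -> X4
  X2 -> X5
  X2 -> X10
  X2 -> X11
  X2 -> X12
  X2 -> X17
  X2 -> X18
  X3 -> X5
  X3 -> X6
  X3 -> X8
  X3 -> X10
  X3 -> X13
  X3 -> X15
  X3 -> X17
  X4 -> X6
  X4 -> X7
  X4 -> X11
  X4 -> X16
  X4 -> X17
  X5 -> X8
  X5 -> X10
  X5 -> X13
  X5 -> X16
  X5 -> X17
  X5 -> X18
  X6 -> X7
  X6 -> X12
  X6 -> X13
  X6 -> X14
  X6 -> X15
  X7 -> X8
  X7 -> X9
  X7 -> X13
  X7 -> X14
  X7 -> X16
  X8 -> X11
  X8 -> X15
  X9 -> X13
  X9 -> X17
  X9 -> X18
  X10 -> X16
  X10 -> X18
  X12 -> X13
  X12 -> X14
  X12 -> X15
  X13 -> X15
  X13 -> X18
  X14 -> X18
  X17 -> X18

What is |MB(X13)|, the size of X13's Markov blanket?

By definition, MB(X13) is built from X13's parents, X13's children, and the co-parents of X13.
X13's parents: X1, X3, X5, X6, X7, X9, X12.
Ch(X13) = {X15, X18}.
For each child, the remaining parents (spouses of X13):
  X15 also has parents X1, X3, X6, X8, X12.
  X18's other parents are X2, X5, X9, X10, X14, X17.
MB(X13) = {X1, X2, X3, X5, X6, X7, X8, X9, X10, X12, X14, X15, X17, X18}, which has 14 nodes.

14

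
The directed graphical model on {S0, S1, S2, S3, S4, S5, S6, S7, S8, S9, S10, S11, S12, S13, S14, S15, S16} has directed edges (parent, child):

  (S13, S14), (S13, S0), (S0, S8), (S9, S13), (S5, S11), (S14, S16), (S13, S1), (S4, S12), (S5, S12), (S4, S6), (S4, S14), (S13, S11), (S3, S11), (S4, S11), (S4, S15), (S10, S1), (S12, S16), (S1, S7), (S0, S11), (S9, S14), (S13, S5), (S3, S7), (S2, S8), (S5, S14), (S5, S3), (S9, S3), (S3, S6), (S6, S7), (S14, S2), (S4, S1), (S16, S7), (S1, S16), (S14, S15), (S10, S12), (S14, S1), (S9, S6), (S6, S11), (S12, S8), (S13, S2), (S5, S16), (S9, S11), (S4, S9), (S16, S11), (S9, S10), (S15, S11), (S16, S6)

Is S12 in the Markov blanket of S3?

S3's parents: S5, S9.
Children of S3: S6, S7, S11.
Co-parents of S3 (other parents of its children):
  S6 also has parents S4, S9, S16.
  parents(S11) \ {S3} = {S0, S4, S5, S6, S9, S13, S15, S16}.
  S7's other parents are S1, S6, S16.
MB(S3) = {S0, S1, S4, S5, S6, S7, S9, S11, S13, S15, S16}; S12 is not in this set.

No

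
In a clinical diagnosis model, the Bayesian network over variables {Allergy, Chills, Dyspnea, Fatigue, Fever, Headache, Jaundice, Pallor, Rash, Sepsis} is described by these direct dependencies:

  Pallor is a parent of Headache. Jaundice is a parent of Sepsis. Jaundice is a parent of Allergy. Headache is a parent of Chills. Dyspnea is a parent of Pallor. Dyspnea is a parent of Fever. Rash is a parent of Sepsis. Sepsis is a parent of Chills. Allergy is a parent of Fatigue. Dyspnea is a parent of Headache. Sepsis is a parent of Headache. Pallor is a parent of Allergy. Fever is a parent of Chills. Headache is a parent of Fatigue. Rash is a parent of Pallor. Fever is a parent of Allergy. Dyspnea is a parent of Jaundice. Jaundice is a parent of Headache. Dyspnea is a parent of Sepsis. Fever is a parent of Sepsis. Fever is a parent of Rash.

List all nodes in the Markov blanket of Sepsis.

The Markov blanket of a node is its parents, its children, and the other parents of its children.
Sepsis has children Chills, Headache.
Sepsis has parents Dyspnea, Fever, Jaundice, Rash.
Parents of each child, excluding Sepsis:
  Headache also has parents Dyspnea, Jaundice, Pallor.
  parents(Chills) \ {Sepsis} = {Fever, Headache}.
MB(Sepsis) = {Chills, Dyspnea, Fever, Headache, Jaundice, Pallor, Rash}.

{Chills, Dyspnea, Fever, Headache, Jaundice, Pallor, Rash}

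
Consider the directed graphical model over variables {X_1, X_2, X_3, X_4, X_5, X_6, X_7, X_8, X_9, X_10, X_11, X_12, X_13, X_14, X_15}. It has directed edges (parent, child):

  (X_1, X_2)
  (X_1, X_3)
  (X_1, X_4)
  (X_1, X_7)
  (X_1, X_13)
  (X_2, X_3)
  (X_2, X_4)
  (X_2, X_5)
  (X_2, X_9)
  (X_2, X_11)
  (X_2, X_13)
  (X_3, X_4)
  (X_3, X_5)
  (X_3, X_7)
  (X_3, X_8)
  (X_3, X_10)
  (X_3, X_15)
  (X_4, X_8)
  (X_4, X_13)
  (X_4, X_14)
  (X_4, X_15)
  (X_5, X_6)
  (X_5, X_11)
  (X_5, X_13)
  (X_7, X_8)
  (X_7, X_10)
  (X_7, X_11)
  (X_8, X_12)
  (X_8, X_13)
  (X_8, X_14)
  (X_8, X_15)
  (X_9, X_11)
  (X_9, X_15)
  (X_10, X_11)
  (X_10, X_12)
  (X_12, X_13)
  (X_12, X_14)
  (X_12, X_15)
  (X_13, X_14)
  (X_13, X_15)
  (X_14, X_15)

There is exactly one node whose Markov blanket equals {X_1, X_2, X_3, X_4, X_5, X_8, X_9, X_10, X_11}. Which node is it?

X_7

The target node must have every member of {X_1, X_2, X_3, X_4, X_5, X_8, X_9, X_10, X_11} as a parent, child, or co-parent, and no others.
Parents of X_7: X_1, X_3; children: X_8, X_10, X_11; co-parents: X_2, X_3, X_4, X_5, X_9, X_10.
These exactly cover the given set, so the node is X_7.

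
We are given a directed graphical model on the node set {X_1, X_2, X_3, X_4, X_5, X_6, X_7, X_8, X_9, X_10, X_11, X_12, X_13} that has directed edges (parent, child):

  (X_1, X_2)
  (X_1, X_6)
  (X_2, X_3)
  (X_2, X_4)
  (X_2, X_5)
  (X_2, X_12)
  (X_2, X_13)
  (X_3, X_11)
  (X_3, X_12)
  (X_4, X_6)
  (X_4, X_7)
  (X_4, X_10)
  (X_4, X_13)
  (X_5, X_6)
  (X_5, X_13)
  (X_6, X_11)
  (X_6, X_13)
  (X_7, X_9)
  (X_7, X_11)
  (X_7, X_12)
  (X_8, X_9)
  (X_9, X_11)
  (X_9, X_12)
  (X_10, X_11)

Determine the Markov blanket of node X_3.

{X_2, X_6, X_7, X_9, X_10, X_11, X_12}

X_3 has parent X_2.
Children of X_3: X_11, X_12.
For each child, the remaining parents (spouses of X_3):
  X_11's other parents are X_6, X_7, X_9, X_10.
  X_12 also has parents X_2, X_7, X_9.
Union: {X_2} ∪ {X_11, X_12} ∪ {X_2, X_6, X_7, X_9, X_10} = {X_2, X_6, X_7, X_9, X_10, X_11, X_12}.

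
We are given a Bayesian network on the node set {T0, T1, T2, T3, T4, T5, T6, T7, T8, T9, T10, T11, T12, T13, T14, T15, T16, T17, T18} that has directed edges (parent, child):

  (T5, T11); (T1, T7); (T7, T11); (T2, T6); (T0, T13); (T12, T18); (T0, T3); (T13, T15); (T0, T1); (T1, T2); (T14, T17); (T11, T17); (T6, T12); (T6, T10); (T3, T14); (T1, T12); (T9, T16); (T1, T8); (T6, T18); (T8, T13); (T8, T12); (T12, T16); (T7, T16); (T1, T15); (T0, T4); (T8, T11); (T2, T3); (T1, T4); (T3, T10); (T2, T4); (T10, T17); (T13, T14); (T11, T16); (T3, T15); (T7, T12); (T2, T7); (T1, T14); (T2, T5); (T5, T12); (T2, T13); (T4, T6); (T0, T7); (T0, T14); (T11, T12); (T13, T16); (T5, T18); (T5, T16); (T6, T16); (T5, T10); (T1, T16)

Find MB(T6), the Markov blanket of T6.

{T1, T2, T3, T4, T5, T7, T8, T9, T10, T11, T12, T13, T16, T18}

Parents of T6: T2, T4.
Ch(T6) = {T10, T12, T16, T18}.
Other parents of T6's children:
  parents(T10) \ {T6} = {T3, T5}.
  T12's other parents are T1, T5, T7, T8, T11.
  T16 also has parents T1, T5, T7, T9, T11, T12, T13.
  T18's other parents are T5, T12.
Taking the union gives {T1, T2, T3, T4, T5, T7, T8, T9, T10, T11, T12, T13, T16, T18}.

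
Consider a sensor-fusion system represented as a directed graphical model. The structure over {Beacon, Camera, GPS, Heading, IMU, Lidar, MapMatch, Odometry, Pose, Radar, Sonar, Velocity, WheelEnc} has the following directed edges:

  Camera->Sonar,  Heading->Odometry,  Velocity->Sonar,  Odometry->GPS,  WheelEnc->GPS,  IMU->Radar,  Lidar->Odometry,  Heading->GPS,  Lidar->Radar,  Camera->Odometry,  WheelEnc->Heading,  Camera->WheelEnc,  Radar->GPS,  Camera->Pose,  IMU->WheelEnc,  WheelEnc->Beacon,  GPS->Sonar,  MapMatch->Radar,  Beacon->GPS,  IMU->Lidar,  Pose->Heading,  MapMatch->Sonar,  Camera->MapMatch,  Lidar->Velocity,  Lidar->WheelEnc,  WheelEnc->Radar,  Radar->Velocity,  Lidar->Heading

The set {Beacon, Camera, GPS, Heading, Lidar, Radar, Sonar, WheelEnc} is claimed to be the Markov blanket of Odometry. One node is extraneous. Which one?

Sonar

The Markov blanket of a node is its parents, its children, and the other parents of its children.
Odometry has parents Camera, Heading, Lidar.
Odometry's children: GPS.
Other parents of Odometry's children:
  parents(GPS) \ {Odometry} = {Beacon, Heading, Radar, WheelEnc}.
MB(Odometry) = {Beacon, Camera, GPS, Heading, Lidar, Radar, WheelEnc}.
Sonar is neither a parent, child, nor co-parent of Odometry, so it does not belong.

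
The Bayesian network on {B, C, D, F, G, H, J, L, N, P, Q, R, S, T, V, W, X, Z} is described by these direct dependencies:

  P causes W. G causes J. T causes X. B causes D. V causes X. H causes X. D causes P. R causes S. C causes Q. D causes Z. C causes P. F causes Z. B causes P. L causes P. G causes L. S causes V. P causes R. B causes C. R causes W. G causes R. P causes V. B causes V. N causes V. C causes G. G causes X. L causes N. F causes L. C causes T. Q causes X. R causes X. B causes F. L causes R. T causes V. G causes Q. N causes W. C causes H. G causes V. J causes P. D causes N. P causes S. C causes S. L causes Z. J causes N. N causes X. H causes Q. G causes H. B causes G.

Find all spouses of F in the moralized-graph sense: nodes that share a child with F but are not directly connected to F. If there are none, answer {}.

Children of F: L, Z.
  parents(L) \ {F} = {G}.
  Z also has parents D, L.
Excluding nodes already adjacent to F (B, L, Z), the co-parent-only contribution is {D, G}.

{D, G}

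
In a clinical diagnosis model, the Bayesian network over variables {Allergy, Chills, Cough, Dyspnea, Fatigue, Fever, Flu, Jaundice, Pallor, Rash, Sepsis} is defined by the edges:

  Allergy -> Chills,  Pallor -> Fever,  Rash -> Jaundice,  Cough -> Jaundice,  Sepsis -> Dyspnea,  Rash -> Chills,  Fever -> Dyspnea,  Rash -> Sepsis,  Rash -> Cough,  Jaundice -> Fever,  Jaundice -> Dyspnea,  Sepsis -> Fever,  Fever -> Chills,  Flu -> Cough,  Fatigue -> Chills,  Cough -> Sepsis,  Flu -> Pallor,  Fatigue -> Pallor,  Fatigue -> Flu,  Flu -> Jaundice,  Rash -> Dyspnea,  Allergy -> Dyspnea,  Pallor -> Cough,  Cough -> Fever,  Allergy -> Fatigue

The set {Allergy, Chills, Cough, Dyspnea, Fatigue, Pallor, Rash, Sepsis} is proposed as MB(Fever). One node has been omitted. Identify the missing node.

Jaundice

Recall MB(v) = parents ∪ children ∪ spouses, where spouses are the other parents of v's children.
Fever has parents Cough, Jaundice, Pallor, Sepsis.
Fever's children: Chills, Dyspnea.
Parents of each child, excluding Fever:
  Dyspnea also has parents Allergy, Jaundice, Rash, Sepsis.
  Chills also has parents Allergy, Fatigue, Rash.
MB(Fever) = {Allergy, Chills, Cough, Dyspnea, Fatigue, Jaundice, Pallor, Rash, Sepsis}.
Comparing with the claimed set, Jaundice is missing.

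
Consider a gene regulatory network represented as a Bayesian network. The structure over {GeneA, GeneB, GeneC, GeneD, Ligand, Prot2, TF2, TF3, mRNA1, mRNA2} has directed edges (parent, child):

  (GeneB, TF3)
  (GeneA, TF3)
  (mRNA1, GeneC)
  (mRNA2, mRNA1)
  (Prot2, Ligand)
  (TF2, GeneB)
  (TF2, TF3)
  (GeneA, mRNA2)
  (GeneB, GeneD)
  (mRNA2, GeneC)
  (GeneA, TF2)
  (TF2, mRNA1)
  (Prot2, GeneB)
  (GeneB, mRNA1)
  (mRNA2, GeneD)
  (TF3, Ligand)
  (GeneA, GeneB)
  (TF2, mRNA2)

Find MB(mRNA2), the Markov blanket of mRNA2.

Children of mRNA2: GeneC, GeneD, mRNA1.
Parents of mRNA2: GeneA, TF2.
Parents of each child, excluding mRNA2:
  parents(GeneD) \ {mRNA2} = {GeneB}.
  mRNA1's other parents are GeneB, TF2.
  parents(GeneC) \ {mRNA2} = {mRNA1}.
So the Markov blanket of mRNA2 is {GeneA, GeneB, GeneC, GeneD, TF2, mRNA1}.

{GeneA, GeneB, GeneC, GeneD, TF2, mRNA1}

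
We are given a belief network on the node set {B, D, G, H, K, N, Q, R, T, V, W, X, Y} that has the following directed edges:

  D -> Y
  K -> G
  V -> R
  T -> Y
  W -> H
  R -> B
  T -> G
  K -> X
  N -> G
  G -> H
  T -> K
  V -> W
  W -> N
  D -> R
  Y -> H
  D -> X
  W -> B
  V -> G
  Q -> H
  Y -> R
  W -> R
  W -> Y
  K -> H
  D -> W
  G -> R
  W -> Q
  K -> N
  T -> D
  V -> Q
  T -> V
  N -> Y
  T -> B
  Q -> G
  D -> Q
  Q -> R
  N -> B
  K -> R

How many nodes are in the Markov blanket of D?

10

Ch(D) = {Q, R, W, X, Y}.
D's parents: T.
Co-parents of D (other parents of its children):
  W: V
  X: K
  Y: N, T, W
  Q: V, W
  R: G, K, Q, V, W, Y
MB(D) = {G, K, N, Q, R, T, V, W, X, Y}, which has 10 nodes.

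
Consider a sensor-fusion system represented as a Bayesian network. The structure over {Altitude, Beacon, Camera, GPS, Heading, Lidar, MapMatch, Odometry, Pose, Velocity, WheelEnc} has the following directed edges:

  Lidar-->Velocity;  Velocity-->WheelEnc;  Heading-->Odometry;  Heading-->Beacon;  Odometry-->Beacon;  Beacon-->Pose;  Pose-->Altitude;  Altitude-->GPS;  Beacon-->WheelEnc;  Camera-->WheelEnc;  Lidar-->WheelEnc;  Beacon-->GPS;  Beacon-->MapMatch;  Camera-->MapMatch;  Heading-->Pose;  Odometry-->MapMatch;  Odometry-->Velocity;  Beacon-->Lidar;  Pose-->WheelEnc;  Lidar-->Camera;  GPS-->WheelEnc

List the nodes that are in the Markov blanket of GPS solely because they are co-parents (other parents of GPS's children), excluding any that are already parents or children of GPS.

{Camera, Lidar, Pose, Velocity}

Children of GPS: WheelEnc.
  parents(WheelEnc) \ {GPS} = {Beacon, Camera, Lidar, Pose, Velocity}.
Excluding nodes already adjacent to GPS (Altitude, Beacon, WheelEnc), the co-parent-only contribution is {Camera, Lidar, Pose, Velocity}.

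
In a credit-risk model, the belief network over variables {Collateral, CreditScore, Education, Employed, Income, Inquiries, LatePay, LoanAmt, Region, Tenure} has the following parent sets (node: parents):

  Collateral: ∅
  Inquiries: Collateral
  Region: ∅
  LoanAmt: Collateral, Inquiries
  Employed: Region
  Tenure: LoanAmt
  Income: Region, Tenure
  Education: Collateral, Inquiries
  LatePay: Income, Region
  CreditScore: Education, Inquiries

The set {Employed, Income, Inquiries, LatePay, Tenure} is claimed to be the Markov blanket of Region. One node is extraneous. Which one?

Inquiries

By definition, MB(Region) is built from Region's parents, Region's children, and the co-parents of Region.
Parents of Region: none.
Region's children: Employed, Income, LatePay.
Co-parents of Region (other parents of its children):
  Employed: —
  Income: Tenure
  LatePay: Income
MB(Region) = {Employed, Income, LatePay, Tenure}.
Inquiries is neither a parent, child, nor co-parent of Region, so it does not belong.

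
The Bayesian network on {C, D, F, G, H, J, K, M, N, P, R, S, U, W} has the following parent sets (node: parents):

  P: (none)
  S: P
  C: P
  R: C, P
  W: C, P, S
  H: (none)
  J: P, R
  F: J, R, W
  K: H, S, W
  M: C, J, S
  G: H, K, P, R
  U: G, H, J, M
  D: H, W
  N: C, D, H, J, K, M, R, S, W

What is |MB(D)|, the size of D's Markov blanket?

A node's Markov blanket = Pa ∪ Ch ∪ (parents of Ch other than the node itself).
D's parents: H, W.
Children of D: N.
For each child, the remaining parents (spouses of D):
  parents(N) \ {D} = {C, H, J, K, M, R, S, W}.
MB(D) = {C, H, J, K, M, N, R, S, W}, which has 9 nodes.

9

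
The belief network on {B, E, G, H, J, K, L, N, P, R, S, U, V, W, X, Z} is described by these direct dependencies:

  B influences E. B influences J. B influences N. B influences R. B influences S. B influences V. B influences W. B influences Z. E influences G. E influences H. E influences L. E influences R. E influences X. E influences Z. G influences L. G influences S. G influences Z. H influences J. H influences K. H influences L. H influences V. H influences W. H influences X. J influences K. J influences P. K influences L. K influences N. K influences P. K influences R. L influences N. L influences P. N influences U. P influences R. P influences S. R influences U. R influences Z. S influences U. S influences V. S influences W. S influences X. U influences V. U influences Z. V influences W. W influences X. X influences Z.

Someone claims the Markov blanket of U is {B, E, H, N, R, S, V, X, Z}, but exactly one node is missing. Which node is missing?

G

U has children V, Z.
U's parents: N, R, S.
For each child, the remaining parents (spouses of U):
  V's other parents are B, H, S.
  Z also has parents B, E, G, R, X.
MB(U) = {B, E, G, H, N, R, S, V, X, Z}.
Comparing with the claimed set, G is missing.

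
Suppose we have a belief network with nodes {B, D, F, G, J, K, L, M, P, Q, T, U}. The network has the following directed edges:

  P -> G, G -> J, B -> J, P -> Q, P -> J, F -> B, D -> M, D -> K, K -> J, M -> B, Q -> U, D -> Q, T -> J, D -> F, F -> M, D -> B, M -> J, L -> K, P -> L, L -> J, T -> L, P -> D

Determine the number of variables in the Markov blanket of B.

B has parents D, F, M.
Ch(B) = {J}.
Other parents of B's children:
  parents(J) \ {B} = {G, K, L, M, P, T}.
MB(B) = {D, F, G, J, K, L, M, P, T}, which has 9 nodes.

9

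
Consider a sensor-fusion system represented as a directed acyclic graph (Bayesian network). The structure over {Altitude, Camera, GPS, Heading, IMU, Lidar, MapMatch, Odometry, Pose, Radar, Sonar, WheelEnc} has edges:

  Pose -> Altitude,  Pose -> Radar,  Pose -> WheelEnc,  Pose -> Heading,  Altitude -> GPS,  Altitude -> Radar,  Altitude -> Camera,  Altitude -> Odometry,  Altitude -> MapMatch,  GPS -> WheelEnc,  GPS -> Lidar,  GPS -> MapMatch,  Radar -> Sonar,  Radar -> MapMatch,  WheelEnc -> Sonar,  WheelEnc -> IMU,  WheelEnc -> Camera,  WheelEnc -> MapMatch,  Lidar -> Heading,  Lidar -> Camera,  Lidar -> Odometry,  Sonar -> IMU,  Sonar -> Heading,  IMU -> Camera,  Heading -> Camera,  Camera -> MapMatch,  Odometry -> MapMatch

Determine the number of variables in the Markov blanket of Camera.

9

Camera has parents Altitude, Heading, IMU, Lidar, WheelEnc.
Ch(Camera) = {MapMatch}.
Parents of each child, excluding Camera:
  MapMatch also has parents Altitude, GPS, Odometry, Radar, WheelEnc.
MB(Camera) = {Altitude, GPS, Heading, IMU, Lidar, MapMatch, Odometry, Radar, WheelEnc}, which has 9 nodes.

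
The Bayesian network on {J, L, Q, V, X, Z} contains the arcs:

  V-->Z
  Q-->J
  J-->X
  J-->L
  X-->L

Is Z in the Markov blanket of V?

Z is a child of V.
So Z ∈ MB(V).

Yes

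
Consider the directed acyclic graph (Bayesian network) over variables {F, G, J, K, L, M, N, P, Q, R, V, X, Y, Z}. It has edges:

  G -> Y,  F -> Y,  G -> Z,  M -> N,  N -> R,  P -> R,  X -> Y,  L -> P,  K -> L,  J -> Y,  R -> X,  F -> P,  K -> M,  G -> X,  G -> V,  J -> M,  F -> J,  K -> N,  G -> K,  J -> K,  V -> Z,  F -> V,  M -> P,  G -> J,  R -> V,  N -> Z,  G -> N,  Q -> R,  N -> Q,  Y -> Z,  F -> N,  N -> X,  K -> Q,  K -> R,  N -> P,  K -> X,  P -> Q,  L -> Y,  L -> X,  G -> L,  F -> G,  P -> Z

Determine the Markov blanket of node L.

Pa(L) = {G, K}.
Ch(L) = {P, X, Y}.
Parents of each child, excluding L:
  P: F, M, N
  X: G, K, N, R
  Y: F, G, J, X
Taking the union gives {F, G, J, K, M, N, P, R, X, Y}.

{F, G, J, K, M, N, P, R, X, Y}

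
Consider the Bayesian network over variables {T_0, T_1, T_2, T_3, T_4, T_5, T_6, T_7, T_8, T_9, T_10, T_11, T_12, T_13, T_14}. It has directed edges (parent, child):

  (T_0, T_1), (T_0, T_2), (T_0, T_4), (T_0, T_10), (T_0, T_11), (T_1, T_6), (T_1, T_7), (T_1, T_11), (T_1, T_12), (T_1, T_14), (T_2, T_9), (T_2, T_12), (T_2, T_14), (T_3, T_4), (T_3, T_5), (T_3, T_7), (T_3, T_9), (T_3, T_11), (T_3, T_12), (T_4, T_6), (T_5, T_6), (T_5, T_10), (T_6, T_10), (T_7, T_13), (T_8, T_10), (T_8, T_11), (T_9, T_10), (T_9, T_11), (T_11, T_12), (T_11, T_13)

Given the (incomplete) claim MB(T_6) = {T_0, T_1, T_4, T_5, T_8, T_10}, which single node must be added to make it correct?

T_9

The Markov blanket of a node is its parents, its children, and the other parents of its children.
T_6's parents: T_1, T_4, T_5.
T_6 has child T_10.
Parents of each child, excluding T_6:
  T_10: T_0, T_5, T_8, T_9
MB(T_6) = {T_0, T_1, T_4, T_5, T_8, T_9, T_10}.
Comparing with the claimed set, T_9 is missing.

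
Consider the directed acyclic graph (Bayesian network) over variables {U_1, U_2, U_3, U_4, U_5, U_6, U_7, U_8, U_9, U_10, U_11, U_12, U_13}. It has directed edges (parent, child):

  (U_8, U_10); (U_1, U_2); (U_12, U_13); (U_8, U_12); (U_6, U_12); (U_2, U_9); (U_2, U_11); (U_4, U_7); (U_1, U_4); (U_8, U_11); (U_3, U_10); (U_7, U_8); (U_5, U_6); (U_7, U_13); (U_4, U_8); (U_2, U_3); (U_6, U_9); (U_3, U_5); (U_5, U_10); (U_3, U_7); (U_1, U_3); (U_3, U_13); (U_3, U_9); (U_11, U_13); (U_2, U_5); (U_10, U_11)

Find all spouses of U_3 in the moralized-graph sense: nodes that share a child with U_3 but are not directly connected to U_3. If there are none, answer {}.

{U_4, U_6, U_8, U_11, U_12}

Children of U_3: U_5, U_7, U_9, U_10, U_13.
  parents(U_5) \ {U_3} = {U_2}.
  U_7's other parent is U_4.
  parents(U_9) \ {U_3} = {U_2, U_6}.
  U_10's other parents are U_5, U_8.
  U_13 also has parents U_7, U_11, U_12.
Excluding nodes already adjacent to U_3 (U_1, U_2, U_5, U_7, U_9, U_10, U_13), the co-parent-only contribution is {U_4, U_6, U_8, U_11, U_12}.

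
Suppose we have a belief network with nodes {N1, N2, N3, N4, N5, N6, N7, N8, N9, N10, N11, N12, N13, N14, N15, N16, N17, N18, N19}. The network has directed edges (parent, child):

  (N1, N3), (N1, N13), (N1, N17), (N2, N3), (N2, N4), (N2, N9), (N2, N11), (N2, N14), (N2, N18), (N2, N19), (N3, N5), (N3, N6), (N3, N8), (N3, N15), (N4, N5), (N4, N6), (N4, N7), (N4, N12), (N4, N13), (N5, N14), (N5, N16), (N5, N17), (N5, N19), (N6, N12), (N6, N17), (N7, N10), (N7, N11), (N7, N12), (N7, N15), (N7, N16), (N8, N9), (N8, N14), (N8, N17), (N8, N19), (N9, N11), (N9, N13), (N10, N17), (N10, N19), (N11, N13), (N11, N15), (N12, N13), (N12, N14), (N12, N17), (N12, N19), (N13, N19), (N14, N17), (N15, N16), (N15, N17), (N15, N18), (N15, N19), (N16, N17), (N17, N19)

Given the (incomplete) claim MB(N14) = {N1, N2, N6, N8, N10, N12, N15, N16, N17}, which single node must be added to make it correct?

N5

Pa(N14) = {N2, N5, N8, N12}.
N14's children: N17.
Co-parents of N14 (other parents of its children):
  N17's other parents are N1, N5, N6, N8, N10, N12, N15, N16.
MB(N14) = {N1, N2, N5, N6, N8, N10, N12, N15, N16, N17}.
Comparing with the claimed set, N5 is missing.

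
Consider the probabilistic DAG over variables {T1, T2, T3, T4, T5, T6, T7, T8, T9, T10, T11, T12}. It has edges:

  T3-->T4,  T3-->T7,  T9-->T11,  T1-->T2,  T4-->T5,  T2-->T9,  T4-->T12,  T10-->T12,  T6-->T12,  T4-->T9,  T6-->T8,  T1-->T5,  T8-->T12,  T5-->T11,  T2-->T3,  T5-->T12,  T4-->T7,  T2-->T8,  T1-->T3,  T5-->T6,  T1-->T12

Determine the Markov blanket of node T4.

{T1, T2, T3, T5, T6, T7, T8, T9, T10, T12}

Pa(T4) = {T3}.
Children of T4: T5, T7, T9, T12.
For each child, the remaining parents (spouses of T4):
  T5: T1
  T7: T3
  T9: T2
  T12: T1, T5, T6, T8, T10
Taking the union gives {T1, T2, T3, T5, T6, T7, T8, T9, T10, T12}.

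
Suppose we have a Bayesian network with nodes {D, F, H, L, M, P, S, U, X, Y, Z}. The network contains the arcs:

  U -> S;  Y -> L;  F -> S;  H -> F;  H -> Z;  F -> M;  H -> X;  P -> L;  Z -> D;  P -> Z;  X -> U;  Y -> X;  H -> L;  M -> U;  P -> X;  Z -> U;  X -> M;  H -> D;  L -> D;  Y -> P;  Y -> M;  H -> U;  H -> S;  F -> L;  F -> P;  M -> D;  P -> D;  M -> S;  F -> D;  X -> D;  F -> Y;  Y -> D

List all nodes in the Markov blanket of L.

{D, F, H, M, P, X, Y, Z}

By definition, MB(L) is built from L's parents, L's children, and the co-parents of L.
L has child D.
Parents of L: F, H, P, Y.
Parents of each child, excluding L:
  parents(D) \ {L} = {F, H, M, P, X, Y, Z}.
Taking the union gives {D, F, H, M, P, X, Y, Z}.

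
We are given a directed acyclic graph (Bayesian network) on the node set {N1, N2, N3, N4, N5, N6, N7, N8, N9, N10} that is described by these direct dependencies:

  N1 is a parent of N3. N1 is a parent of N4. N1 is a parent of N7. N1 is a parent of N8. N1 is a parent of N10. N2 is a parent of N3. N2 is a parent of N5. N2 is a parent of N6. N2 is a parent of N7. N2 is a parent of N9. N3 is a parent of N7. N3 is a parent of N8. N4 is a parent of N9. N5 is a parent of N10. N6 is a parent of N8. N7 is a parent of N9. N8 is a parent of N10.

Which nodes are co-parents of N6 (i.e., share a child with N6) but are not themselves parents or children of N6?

Children of N6: N8.
  parents(N8) \ {N6} = {N1, N3}.
Excluding nodes already adjacent to N6 (N2, N8), the co-parent-only contribution is {N1, N3}.

{N1, N3}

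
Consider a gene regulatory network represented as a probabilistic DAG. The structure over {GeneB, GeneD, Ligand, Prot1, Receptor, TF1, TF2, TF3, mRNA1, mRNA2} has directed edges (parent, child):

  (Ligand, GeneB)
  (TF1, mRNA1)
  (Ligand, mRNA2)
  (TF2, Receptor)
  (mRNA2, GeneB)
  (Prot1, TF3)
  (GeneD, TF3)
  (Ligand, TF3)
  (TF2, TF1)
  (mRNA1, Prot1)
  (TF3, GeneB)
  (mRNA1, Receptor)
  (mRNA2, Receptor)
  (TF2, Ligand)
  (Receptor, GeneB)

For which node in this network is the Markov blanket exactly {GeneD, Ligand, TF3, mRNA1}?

The target node must have every member of {GeneD, Ligand, TF3, mRNA1} as a parent, child, or co-parent, and no others.
Parents of Prot1: mRNA1; children: TF3; co-parents: GeneD, Ligand.
These exactly cover the given set, so the node is Prot1.

Prot1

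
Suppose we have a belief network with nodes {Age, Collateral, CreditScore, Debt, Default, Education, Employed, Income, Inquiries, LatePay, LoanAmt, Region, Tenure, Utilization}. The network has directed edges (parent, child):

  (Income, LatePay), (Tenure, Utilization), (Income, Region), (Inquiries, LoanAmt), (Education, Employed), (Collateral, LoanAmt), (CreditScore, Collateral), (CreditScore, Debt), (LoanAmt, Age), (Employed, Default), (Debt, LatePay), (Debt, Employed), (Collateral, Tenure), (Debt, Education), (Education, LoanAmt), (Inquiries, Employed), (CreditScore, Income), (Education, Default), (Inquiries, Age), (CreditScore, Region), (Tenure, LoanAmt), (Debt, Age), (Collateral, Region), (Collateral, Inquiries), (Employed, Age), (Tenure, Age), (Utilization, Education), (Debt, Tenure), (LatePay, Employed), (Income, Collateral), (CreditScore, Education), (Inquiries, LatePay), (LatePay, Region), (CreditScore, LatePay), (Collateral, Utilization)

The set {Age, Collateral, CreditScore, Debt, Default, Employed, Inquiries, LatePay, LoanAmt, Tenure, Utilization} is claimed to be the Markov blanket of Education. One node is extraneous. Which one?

Education's parents: CreditScore, Debt, Utilization.
Ch(Education) = {Default, Employed, LoanAmt}.
For each child, the remaining parents (spouses of Education):
  LoanAmt's other parents are Collateral, Inquiries, Tenure.
  Employed's other parents are Debt, Inquiries, LatePay.
  parents(Default) \ {Education} = {Employed}.
MB(Education) = {Collateral, CreditScore, Debt, Default, Employed, Inquiries, LatePay, LoanAmt, Tenure, Utilization}.
Age is neither a parent, child, nor co-parent of Education, so it does not belong.

Age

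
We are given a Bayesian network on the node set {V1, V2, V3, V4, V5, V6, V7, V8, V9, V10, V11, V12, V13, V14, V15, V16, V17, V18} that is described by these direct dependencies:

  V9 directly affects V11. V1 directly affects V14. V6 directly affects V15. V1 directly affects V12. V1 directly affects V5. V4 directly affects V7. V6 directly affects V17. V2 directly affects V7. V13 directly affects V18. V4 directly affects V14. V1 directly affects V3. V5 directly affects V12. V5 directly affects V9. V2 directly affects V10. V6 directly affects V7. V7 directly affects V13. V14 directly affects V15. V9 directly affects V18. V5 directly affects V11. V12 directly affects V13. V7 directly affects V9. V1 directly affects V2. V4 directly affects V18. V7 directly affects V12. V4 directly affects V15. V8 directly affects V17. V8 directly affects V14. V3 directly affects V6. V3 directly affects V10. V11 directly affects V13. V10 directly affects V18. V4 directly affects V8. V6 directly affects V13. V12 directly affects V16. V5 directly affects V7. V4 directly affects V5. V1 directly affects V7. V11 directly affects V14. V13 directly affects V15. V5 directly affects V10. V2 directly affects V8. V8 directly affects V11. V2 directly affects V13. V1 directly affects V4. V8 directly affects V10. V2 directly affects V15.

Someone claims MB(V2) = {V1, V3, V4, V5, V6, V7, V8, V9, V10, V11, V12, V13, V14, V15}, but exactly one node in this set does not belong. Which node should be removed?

V2 has parent V1.
V2 has children V7, V8, V10, V13, V15.
For each child, the remaining parents (spouses of V2):
  parents(V7) \ {V2} = {V1, V4, V5, V6}.
  parents(V8) \ {V2} = {V4}.
  parents(V10) \ {V2} = {V3, V5, V8}.
  parents(V13) \ {V2} = {V6, V7, V11, V12}.
  V15 also has parents V4, V6, V13, V14.
MB(V2) = {V1, V3, V4, V5, V6, V7, V8, V10, V11, V12, V13, V14, V15}.
V9 is neither a parent, child, nor co-parent of V2, so it does not belong.

V9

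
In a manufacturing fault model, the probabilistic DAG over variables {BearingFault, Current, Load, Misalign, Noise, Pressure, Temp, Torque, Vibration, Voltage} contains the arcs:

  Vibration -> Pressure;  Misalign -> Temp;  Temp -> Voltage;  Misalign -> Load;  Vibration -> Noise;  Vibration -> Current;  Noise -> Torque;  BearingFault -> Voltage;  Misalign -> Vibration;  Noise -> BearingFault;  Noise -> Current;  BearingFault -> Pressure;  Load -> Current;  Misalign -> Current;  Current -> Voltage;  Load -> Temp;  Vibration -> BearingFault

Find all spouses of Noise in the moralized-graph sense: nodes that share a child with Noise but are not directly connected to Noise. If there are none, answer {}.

Children of Noise: BearingFault, Current, Torque.
  Torque has no other parent.
  parents(BearingFault) \ {Noise} = {Vibration}.
  Current's other parents are Load, Misalign, Vibration.
Excluding nodes already adjacent to Noise (BearingFault, Current, Torque, Vibration), the co-parent-only contribution is {Load, Misalign}.

{Load, Misalign}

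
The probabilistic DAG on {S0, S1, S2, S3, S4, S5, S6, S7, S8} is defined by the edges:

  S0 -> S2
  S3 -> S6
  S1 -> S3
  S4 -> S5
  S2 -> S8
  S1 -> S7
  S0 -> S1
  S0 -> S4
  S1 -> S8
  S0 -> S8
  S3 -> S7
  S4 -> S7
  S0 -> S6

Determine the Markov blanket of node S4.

Pa(S4) = {S0}.
S4's children: S5, S7.
For each child, the remaining parents (spouses of S4):
  S5 has no other parent.
  parents(S7) \ {S4} = {S1, S3}.
So the Markov blanket of S4 is {S0, S1, S3, S5, S7}.

{S0, S1, S3, S5, S7}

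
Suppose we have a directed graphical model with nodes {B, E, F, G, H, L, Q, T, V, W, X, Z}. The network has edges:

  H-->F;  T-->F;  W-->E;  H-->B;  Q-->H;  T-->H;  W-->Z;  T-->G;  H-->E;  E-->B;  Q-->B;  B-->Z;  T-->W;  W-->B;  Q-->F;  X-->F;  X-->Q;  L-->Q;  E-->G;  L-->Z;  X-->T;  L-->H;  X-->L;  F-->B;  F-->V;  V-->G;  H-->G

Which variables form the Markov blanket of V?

{E, F, G, H, T}

Pa(V) = {F}.
V has child G.
For each child, the remaining parents (spouses of V):
  G: E, H, T
Taking the union gives {E, F, G, H, T}.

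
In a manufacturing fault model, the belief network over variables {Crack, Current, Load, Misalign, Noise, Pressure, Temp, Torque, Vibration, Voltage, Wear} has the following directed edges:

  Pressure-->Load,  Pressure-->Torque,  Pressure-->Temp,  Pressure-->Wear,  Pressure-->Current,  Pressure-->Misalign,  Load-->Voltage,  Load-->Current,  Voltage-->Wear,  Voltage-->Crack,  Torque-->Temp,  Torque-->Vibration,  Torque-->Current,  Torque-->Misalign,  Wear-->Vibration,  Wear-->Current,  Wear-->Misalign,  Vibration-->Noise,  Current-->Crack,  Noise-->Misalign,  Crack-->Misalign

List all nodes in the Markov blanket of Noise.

Children of Noise: Misalign.
Noise has parent Vibration.
Parents of each child, excluding Noise:
  parents(Misalign) \ {Noise} = {Crack, Pressure, Torque, Wear}.
So the Markov blanket of Noise is {Crack, Misalign, Pressure, Torque, Vibration, Wear}.

{Crack, Misalign, Pressure, Torque, Vibration, Wear}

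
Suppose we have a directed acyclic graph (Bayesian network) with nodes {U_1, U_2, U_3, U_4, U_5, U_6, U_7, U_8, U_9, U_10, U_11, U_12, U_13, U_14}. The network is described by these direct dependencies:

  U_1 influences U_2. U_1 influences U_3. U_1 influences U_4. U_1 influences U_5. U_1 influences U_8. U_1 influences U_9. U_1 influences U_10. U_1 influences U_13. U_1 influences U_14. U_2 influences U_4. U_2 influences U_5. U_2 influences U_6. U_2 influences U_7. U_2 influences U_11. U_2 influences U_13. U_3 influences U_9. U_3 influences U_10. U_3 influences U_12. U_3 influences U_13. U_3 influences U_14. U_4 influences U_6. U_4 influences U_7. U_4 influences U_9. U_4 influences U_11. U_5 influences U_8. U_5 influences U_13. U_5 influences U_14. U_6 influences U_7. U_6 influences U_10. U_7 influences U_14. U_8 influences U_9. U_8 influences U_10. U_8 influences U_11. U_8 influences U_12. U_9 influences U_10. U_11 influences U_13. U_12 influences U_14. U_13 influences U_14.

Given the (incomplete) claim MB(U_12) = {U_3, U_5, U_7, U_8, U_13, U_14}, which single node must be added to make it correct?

By definition, MB(U_12) is built from U_12's parents, U_12's children, and the co-parents of U_12.
Pa(U_12) = {U_3, U_8}.
U_12 has child U_14.
For each child, the remaining parents (spouses of U_12):
  parents(U_14) \ {U_12} = {U_1, U_3, U_5, U_7, U_13}.
MB(U_12) = {U_1, U_3, U_5, U_7, U_8, U_13, U_14}.
Comparing with the claimed set, U_1 is missing.

U_1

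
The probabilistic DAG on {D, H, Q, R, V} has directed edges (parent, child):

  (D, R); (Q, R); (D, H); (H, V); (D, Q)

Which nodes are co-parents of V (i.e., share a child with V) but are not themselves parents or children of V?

V has no children, so it has no co-parents. The set is empty.

{}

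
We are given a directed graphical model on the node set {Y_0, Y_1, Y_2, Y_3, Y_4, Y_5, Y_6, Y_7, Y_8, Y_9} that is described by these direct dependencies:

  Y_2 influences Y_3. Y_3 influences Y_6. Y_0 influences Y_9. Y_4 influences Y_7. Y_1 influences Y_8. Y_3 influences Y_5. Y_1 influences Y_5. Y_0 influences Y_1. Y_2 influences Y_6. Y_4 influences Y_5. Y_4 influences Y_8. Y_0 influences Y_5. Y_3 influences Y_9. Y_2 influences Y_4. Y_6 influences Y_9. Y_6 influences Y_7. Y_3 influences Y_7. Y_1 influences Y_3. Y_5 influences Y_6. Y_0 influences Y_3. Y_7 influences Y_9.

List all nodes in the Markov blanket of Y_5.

By definition, MB(Y_5) is built from Y_5's parents, Y_5's children, and the co-parents of Y_5.
Y_5 has child Y_6.
Y_5's parents: Y_0, Y_1, Y_3, Y_4.
Co-parents of Y_5 (other parents of its children):
  parents(Y_6) \ {Y_5} = {Y_2, Y_3}.
Taking the union gives {Y_0, Y_1, Y_2, Y_3, Y_4, Y_6}.

{Y_0, Y_1, Y_2, Y_3, Y_4, Y_6}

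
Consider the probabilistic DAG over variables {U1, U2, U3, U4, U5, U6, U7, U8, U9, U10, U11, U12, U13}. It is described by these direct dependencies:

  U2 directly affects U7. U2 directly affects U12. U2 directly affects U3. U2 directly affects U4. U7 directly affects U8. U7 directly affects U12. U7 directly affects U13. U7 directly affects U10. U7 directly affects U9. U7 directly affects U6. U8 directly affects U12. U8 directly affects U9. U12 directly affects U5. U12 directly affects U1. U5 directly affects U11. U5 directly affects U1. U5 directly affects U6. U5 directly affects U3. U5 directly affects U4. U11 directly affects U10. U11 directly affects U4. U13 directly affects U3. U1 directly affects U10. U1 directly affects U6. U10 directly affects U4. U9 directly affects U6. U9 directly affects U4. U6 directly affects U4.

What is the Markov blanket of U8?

{U2, U7, U9, U12}

Parents of U8: U7.
Children of U8: U9, U12.
For each child, the remaining parents (spouses of U8):
  U12: U2, U7
  U9: U7
Union: {U7} ∪ {U9, U12} ∪ {U2, U7} = {U2, U7, U9, U12}.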